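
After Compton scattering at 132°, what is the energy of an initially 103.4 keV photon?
77.2942 keV

First convert energy to wavelength:
λ = hc/E, with hc ≈ 1239.842 keV·pm (i.e. 1239.842 eV·nm)

For E = 103.4 keV = 103400 eV:
λ = 1239.842 keV·pm / 103.4 keV
λ = 11.9907 pm

Calculate the Compton shift:
Δλ = λ_C(1 - cos(132°)) = 2.4263 × 1.6691
Δλ = 4.0498 pm

Final wavelength:
λ' = 11.9907 + 4.0498 = 16.0406 pm

Final energy:
E' = hc/λ' = 1239.842 / 16.0406 = 77.2942 keV

(Intermediate values are shown rounded; full precision is carried through to the final answer.)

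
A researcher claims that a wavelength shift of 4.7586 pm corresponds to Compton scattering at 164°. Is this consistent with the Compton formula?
Yes, consistent

Calculate the expected shift for θ = 164°:

Δλ_expected = λ_C(1 - cos(164°))
Δλ_expected = 2.4263 × (1 - cos(164°))
Δλ_expected = 2.4263 × 1.9613
Δλ_expected = 4.7586 pm

Given shift: 4.7586 pm
Expected shift: 4.7586 pm
Difference: 0.0000 pm

The values match. This is consistent with Compton scattering at the stated angle.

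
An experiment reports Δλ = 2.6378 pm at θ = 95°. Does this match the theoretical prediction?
Yes, consistent

Calculate the expected shift for θ = 95°:

Δλ_expected = λ_C(1 - cos(95°))
Δλ_expected = 2.4263 × (1 - cos(95°))
Δλ_expected = 2.4263 × 1.0872
Δλ_expected = 2.6378 pm

Given shift: 2.6378 pm
Expected shift: 2.6378 pm
Difference: 0.0000 pm

The values match. This is consistent with Compton scattering at the stated angle.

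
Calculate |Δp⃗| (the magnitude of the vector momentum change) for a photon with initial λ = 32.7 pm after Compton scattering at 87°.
2.6997e-23 kg·m/s

Photon momentum magnitude is p = h/λ.

Initial momentum:
p₀ = h/λ = 6.6261e-34/3.2700e-11 = 2.0263e-23 kg·m/s

After scattering:
λ' = λ + Δλ = 32.7 + 2.2993 = 34.9993 pm
p' = h/λ' = 6.6261e-34/3.4999e-11 = 1.8932e-23 kg·m/s

Momentum is a vector; the scattered photon's direction makes angle θ = 87° with the incident direction. The magnitude of the vector change Δp⃗ = p⃗₀ − p⃗' is found from the law of cosines:
|Δp⃗|² = p₀² + p'² − 2p₀p'cos θ
|Δp⃗|² = (2.0263e-23)² + (1.8932e-23)² − 2·2.0263e-23·1.8932e-23·cos(87°)
|Δp⃗| = 2.6997e-23 kg·m/s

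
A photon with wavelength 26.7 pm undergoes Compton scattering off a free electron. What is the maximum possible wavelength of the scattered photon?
31.5526 pm (at θ = 180°)

The Compton shift is Δλ = λ_C(1 − cos θ).

Since cos θ ranges from −1 to 1, the factor (1 − cos θ) ranges from 0 to 2; the maximum shift occurs at θ = 180° (backscattering):
Δλ_max = 2λ_C = 2 × 2.4263 pm = 4.8526 pm

Maximum scattered wavelength:
λ'_max = λ₀ + Δλ_max = 26.7 + 4.8526 = 31.5526 pm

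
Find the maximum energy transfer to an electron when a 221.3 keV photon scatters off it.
102.7134 keV

Maximum energy transfer occurs at θ = 180° (backscattering).

Initial photon: E₀ = 221.3 keV → λ₀ = 5.6025 pm

Maximum Compton shift (at 180°):
Δλ_max = 2λ_C = 2 × 2.4263 = 4.8526 pm

Final wavelength:
λ' = 5.6025 + 4.8526 = 10.4552 pm

Minimum photon energy (maximum energy to electron):
E'_min = hc/λ' = 118.5866 keV

Maximum electron kinetic energy:
K_max = E₀ - E'_min = 221.3000 - 118.5866 = 102.7134 keV

(Intermediate values are shown rounded; full precision is carried through to the final answer.)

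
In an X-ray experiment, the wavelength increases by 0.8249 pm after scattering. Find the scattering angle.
48.70°

From the Compton formula Δλ = λ_C(1 - cos θ), we can solve for θ:

cos θ = 1 - Δλ/λ_C

Given:
- Δλ = 0.8249 pm
- λ_C = h/(m_e·c) ≈ 2.42631024 pm

cos θ = 1 - 0.8249/2.42631024
cos θ = 1 - 0.339981
cos θ = 0.660019

θ = arccos(0.660019)
θ = 48.70°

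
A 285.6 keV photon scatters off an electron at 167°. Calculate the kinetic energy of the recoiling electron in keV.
149.8254 keV

By energy conservation: K_e = E_initial - E_final

First find the scattered photon energy:
Initial wavelength: λ = hc/E = 4.3412 pm
Compton shift: Δλ = λ_C(1 - cos(167°)) = 4.7904 pm
Final wavelength: λ' = 4.3412 + 4.7904 = 9.1316 pm
Final photon energy: E' = hc/λ' = 135.7746 keV

Electron kinetic energy:
K_e = E - E' = 285.6000 - 135.7746 = 149.8254 keV

(Intermediate values are shown rounded; full precision is carried through to the final answer.)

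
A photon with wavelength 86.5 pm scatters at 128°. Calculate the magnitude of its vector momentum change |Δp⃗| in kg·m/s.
1.3472e-23 kg·m/s

Photon momentum magnitude is p = h/λ.

Initial momentum:
p₀ = h/λ = 6.6261e-34/8.6500e-11 = 7.6602e-24 kg·m/s

After scattering:
λ' = λ + Δλ = 86.5 + 3.9201 = 90.4201 pm
p' = h/λ' = 6.6261e-34/9.0420e-11 = 7.3281e-24 kg·m/s

Momentum is a vector; the scattered photon's direction makes angle θ = 128° with the incident direction. The magnitude of the vector change Δp⃗ = p⃗₀ − p⃗' is found from the law of cosines:
|Δp⃗|² = p₀² + p'² − 2p₀p'cos θ
|Δp⃗|² = (7.6602e-24)² + (7.3281e-24)² − 2·7.6602e-24·7.3281e-24·cos(128°)
|Δp⃗| = 1.3472e-23 kg·m/s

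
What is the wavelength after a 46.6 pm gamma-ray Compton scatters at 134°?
50.7118 pm

Using the Compton scattering formula:
λ' = λ + Δλ = λ + λ_C(1 - cos θ)

Given:
- Initial wavelength λ = 46.6 pm
- Scattering angle θ = 134°
- Compton wavelength λ_C ≈ 2.4263 pm

Calculate the shift:
Δλ = 2.4263 × (1 - cos(134°))
Δλ = 2.4263 × 1.6947
Δλ = 4.1118 pm

Final wavelength:
λ' = 46.6 + 4.1118 = 50.7118 pm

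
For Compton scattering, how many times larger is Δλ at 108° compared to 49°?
108° produces the larger shift by a factor of 3.806

Calculate both shifts using Δλ = λ_C(1 - cos θ):

For θ₁ = 49°:
Δλ₁ = 2.4263 × (1 - cos(49°))
Δλ₁ = 2.4263 × 0.3439
Δλ₁ = 0.8345 pm

For θ₂ = 108°:
Δλ₂ = 2.4263 × (1 - cos(108°))
Δλ₂ = 2.4263 × 1.3090
Δλ₂ = 3.1761 pm

The 108° angle produces the larger shift.
Ratio: 3.1761/0.8345 = 3.806

(Intermediate values are shown rounded; full precision is carried through to the final answer.)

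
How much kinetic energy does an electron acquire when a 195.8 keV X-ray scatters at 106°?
64.2836 keV

By energy conservation: K_e = E_initial - E_final

First find the scattered photon energy:
Initial wavelength: λ = hc/E = 6.3322 pm
Compton shift: Δλ = λ_C(1 - cos(106°)) = 3.0951 pm
Final wavelength: λ' = 6.3322 + 3.0951 = 9.4273 pm
Final photon energy: E' = hc/λ' = 131.5164 keV

Electron kinetic energy:
K_e = E - E' = 195.8000 - 131.5164 = 64.2836 keV

(Intermediate values are shown rounded; full precision is carried through to the final answer.)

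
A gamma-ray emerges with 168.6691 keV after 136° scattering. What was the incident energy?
389.9998 keV

Convert final energy to wavelength (hc ≈ 1239.842 keV·pm):
λ' = hc/E' = 1239.842 / 168.6691 = 7.3507 pm

Calculate the Compton shift:
Δλ = λ_C(1 - cos(136°))
Δλ = 2.4263 × (1 - cos(136°))
Δλ = 4.1717 pm

Initial wavelength:
λ = λ' - Δλ = 7.3507 - 4.1717 = 3.1791 pm

Initial energy:
E = hc/λ = 1239.842 / 3.1791 = 389.9998 keV

(Intermediate values are shown rounded; full precision is carried through to the final answer.)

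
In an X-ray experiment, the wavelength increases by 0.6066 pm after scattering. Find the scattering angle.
41.41°

From the Compton formula Δλ = λ_C(1 - cos θ), we can solve for θ:

cos θ = 1 - Δλ/λ_C

Given:
- Δλ = 0.6066 pm
- λ_C = h/(m_e·c) ≈ 2.42631024 pm

cos θ = 1 - 0.6066/2.42631024
cos θ = 1 - 0.250009
cos θ = 0.749991

θ = arccos(0.749991)
θ = 41.41°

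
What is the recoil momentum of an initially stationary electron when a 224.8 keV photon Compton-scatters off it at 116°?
1.6613e-22 kg·m/s

The electron is initially at rest, so by conservation of momentum:
p⃗_e = p⃗₀ − p⃗'  (incident photon momentum minus scattered photon momentum)

Photon momentum magnitudes (p = h/λ = E/c):
λ₀ = hc/E₀ = 5.5153 pm → p₀ = h/λ₀ = 1.2014e-22 kg·m/s
Δλ = λ_C(1 − cos 116°) = 3.4899 pm
λ' = 9.0052 pm → p' = h/λ' = 7.3580e-23 kg·m/s

The scattered photon makes angle θ = 116° with the incident direction, so by the law of cosines:
|p⃗_e|² = p₀² + p'² − 2p₀p'cos θ
|p⃗_e|² = (1.2014e-22)² + (7.3580e-23)² − 2·1.2014e-22·7.3580e-23·cos(116°)
|p⃗_e| = 1.6613e-22 kg·m/s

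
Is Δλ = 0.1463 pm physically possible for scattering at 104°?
No, inconsistent

Calculate the expected shift for θ = 104°:

Δλ_expected = λ_C(1 - cos(104°))
Δλ_expected = 2.4263 × (1 - cos(104°))
Δλ_expected = 2.4263 × 1.2419
Δλ_expected = 3.0133 pm

Given shift: 0.1463 pm
Expected shift: 3.0133 pm
Difference: 2.8670 pm

The values do not match. The given shift corresponds to θ ≈ 20.0°, not 104°.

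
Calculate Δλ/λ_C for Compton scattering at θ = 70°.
0.6580 λ_C

The Compton shift formula is:
Δλ = λ_C(1 - cos θ)

Dividing both sides by λ_C:
Δλ/λ_C = 1 - cos θ

For θ = 70°:
Δλ/λ_C = 1 - cos(70°)
Δλ/λ_C = 1 - 0.3420
Δλ/λ_C = 0.6580

This means the shift is 0.6580 × λ_C = 1.5965 pm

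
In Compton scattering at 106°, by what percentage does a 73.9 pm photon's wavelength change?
4.1882%

Calculate the Compton shift:
Δλ = λ_C(1 - cos(106°))
Δλ = 2.4263 × (1 - cos(106°))
Δλ = 2.4263 × 1.2756
Δλ = 3.0951 pm

Percentage change:
(Δλ/λ₀) × 100 = (3.0951/73.9) × 100
= 4.1882%

(Intermediate values are shown rounded; full precision is carried through to the final answer.)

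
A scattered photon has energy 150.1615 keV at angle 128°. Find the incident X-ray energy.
285.9000 keV

Convert final energy to wavelength (hc ≈ 1239.842 keV·pm):
λ' = hc/E' = 1239.842 / 150.1615 = 8.2567 pm

Calculate the Compton shift:
Δλ = λ_C(1 - cos(128°))
Δλ = 2.4263 × (1 - cos(128°))
Δλ = 3.9201 pm

Initial wavelength:
λ = λ' - Δλ = 8.2567 - 3.9201 = 4.3366 pm

Initial energy:
E = hc/λ = 1239.842 / 4.3366 = 285.9000 keV

(Intermediate values are shown rounded; full precision is carried through to the final answer.)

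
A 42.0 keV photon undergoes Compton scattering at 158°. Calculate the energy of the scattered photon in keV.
36.2569 keV

First convert energy to wavelength:
λ = hc/E, with hc ≈ 1239.842 keV·pm (i.e. 1239.842 eV·nm)

For E = 42.0 keV = 42000 eV:
λ = 1239.842 keV·pm / 42.0 keV
λ = 29.5200 pm

Calculate the Compton shift:
Δλ = λ_C(1 - cos(158°)) = 2.4263 × 1.9272
Δλ = 4.6759 pm

Final wavelength:
λ' = 29.5200 + 4.6759 = 34.1960 pm

Final energy:
E' = hc/λ' = 1239.842 / 34.1960 = 36.2569 keV

(Intermediate values are shown rounded; full precision is carried through to the final answer.)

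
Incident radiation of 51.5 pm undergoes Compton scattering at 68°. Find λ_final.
53.0174 pm

Using the Compton scattering formula:
λ' = λ + Δλ = λ + λ_C(1 - cos θ)

Given:
- Initial wavelength λ = 51.5 pm
- Scattering angle θ = 68°
- Compton wavelength λ_C ≈ 2.4263 pm

Calculate the shift:
Δλ = 2.4263 × (1 - cos(68°))
Δλ = 2.4263 × 0.6254
Δλ = 1.5174 pm

Final wavelength:
λ' = 51.5 + 1.5174 = 53.0174 pm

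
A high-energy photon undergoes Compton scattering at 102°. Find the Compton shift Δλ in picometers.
2.9308 pm

Using the Compton scattering formula:
Δλ = λ_C(1 - cos θ)

where λ_C = h/(m_e·c) ≈ 2.4263 pm is the Compton wavelength of an electron.

For θ = 102°:
cos(102°) = -0.2079
1 - cos(102°) = 1.2079

Δλ = 2.4263 × 1.2079
Δλ = 2.9308 pm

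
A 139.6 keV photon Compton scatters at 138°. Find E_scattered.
94.5665 keV

First convert energy to wavelength:
λ = hc/E, with hc ≈ 1239.842 keV·pm (i.e. 1239.842 eV·nm)

For E = 139.6 keV = 139600 eV:
λ = 1239.842 keV·pm / 139.6 keV
λ = 8.8814 pm

Calculate the Compton shift:
Δλ = λ_C(1 - cos(138°)) = 2.4263 × 1.7431
Δλ = 4.2294 pm

Final wavelength:
λ' = 8.8814 + 4.2294 = 13.1108 pm

Final energy:
E' = hc/λ' = 1239.842 / 13.1108 = 94.5665 keV

(Intermediate values are shown rounded; full precision is carried through to the final answer.)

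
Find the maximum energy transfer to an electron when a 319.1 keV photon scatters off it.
177.2101 keV

Maximum energy transfer occurs at θ = 180° (backscattering).

Initial photon: E₀ = 319.1 keV → λ₀ = 3.8854 pm

Maximum Compton shift (at 180°):
Δλ_max = 2λ_C = 2 × 2.4263 = 4.8526 pm

Final wavelength:
λ' = 3.8854 + 4.8526 = 8.7381 pm

Minimum photon energy (maximum energy to electron):
E'_min = hc/λ' = 141.8899 keV

Maximum electron kinetic energy:
K_max = E₀ - E'_min = 319.1000 - 141.8899 = 177.2101 keV

(Intermediate values are shown rounded; full precision is carried through to the final answer.)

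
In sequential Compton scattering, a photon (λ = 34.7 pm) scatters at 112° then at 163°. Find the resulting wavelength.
42.7818 pm

Apply Compton shift twice:

First scattering at θ₁ = 112°:
Δλ₁ = λ_C(1 - cos(112°))
Δλ₁ = 2.4263 × 1.3746
Δλ₁ = 3.3352 pm

After first scattering:
λ₁ = 34.7 + 3.3352 = 38.0352 pm

Second scattering at θ₂ = 163°:
Δλ₂ = λ_C(1 - cos(163°))
Δλ₂ = 2.4263 × 1.9563
Δλ₂ = 4.7466 pm

Final wavelength:
λ₂ = 38.0352 + 4.7466 = 42.7818 pm

Total shift: Δλ_total = 3.3352 + 4.7466 = 8.0818 pm

(Intermediate values are shown rounded; full precision is carried through to the final answer.)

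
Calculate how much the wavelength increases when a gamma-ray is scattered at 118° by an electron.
3.5654 pm

Using the Compton scattering formula:
Δλ = λ_C(1 - cos θ)

where λ_C = h/(m_e·c) ≈ 2.4263 pm is the Compton wavelength of an electron.

For θ = 118°:
cos(118°) = -0.4695
1 - cos(118°) = 1.4695

Δλ = 2.4263 × 1.4695
Δλ = 3.5654 pm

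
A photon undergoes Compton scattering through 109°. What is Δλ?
3.2162 pm

Using the Compton scattering formula:
Δλ = λ_C(1 - cos θ)

where λ_C = h/(m_e·c) ≈ 2.4263 pm is the Compton wavelength of an electron.

For θ = 109°:
cos(109°) = -0.3256
1 - cos(109°) = 1.3256

Δλ = 2.4263 × 1.3256
Δλ = 3.2162 pm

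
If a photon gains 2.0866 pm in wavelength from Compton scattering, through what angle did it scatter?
81.95°

From the Compton formula Δλ = λ_C(1 - cos θ), we can solve for θ:

cos θ = 1 - Δλ/λ_C

Given:
- Δλ = 2.0866 pm
- λ_C = h/(m_e·c) ≈ 2.42631024 pm

cos θ = 1 - 2.0866/2.42631024
cos θ = 1 - 0.859989
cos θ = 0.140011

θ = arccos(0.140011)
θ = 81.95°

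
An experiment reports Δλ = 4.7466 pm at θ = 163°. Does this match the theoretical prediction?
Yes, consistent

Calculate the expected shift for θ = 163°:

Δλ_expected = λ_C(1 - cos(163°))
Δλ_expected = 2.4263 × (1 - cos(163°))
Δλ_expected = 2.4263 × 1.9563
Δλ_expected = 4.7466 pm

Given shift: 4.7466 pm
Expected shift: 4.7466 pm
Difference: 0.0000 pm

The values match. This is consistent with Compton scattering at the stated angle.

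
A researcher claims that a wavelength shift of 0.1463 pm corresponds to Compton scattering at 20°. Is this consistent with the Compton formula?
Yes, consistent

Calculate the expected shift for θ = 20°:

Δλ_expected = λ_C(1 - cos(20°))
Δλ_expected = 2.4263 × (1 - cos(20°))
Δλ_expected = 2.4263 × 0.0603
Δλ_expected = 0.1463 pm

Given shift: 0.1463 pm
Expected shift: 0.1463 pm
Difference: 0.0000 pm

The values match. This is consistent with Compton scattering at the stated angle.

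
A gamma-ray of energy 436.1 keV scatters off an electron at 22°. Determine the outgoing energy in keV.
410.5849 keV

First convert energy to wavelength:
λ = hc/E, with hc ≈ 1239.842 keV·pm (i.e. 1239.842 eV·nm)

For E = 436.1 keV = 436100 eV:
λ = 1239.842 keV·pm / 436.1 keV
λ = 2.8430 pm

Calculate the Compton shift:
Δλ = λ_C(1 - cos(22°)) = 2.4263 × 0.0728
Δλ = 0.1767 pm

Final wavelength:
λ' = 2.8430 + 0.1767 = 3.0197 pm

Final energy:
E' = hc/λ' = 1239.842 / 3.0197 = 410.5849 keV

(Intermediate values are shown rounded; full precision is carried through to the final answer.)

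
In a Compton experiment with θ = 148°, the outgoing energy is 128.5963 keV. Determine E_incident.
240.4000 keV

Convert final energy to wavelength (hc ≈ 1239.842 keV·pm):
λ' = hc/E' = 1239.842 / 128.5963 = 9.6414 pm

Calculate the Compton shift:
Δλ = λ_C(1 - cos(148°))
Δλ = 2.4263 × (1 - cos(148°))
Δλ = 4.4839 pm

Initial wavelength:
λ = λ' - Δλ = 9.6414 - 4.4839 = 5.1574 pm

Initial energy:
E = hc/λ = 1239.842 / 5.1574 = 240.4000 keV

(Intermediate values are shown rounded; full precision is carried through to the final answer.)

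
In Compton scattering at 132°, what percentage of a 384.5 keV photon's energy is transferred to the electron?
0.5567 (or 55.67%)

Calculate initial and final photon energies:

Initial: E₀ = 384.5 keV → λ₀ = 3.2246 pm
Compton shift: Δλ = 4.0498 pm
Final wavelength: λ' = 7.2744 pm
Final energy: E' = 170.4394 keV

Fractional energy loss:
(E₀ - E')/E₀ = (384.5000 - 170.4394)/384.5000
= 214.0606/384.5000
= 0.5567
= 55.67%

(Intermediate values are shown rounded; full precision is carried through to the final answer.)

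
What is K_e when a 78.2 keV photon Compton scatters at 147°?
17.1720 keV

By energy conservation: K_e = E_initial - E_final

First find the scattered photon energy:
Initial wavelength: λ = hc/E = 15.8548 pm
Compton shift: Δλ = λ_C(1 - cos(147°)) = 4.4612 pm
Final wavelength: λ' = 15.8548 + 4.4612 = 20.3159 pm
Final photon energy: E' = hc/λ' = 61.0280 keV

Electron kinetic energy:
K_e = E - E' = 78.2000 - 61.0280 = 17.1720 keV

(Intermediate values are shown rounded; full precision is carried through to the final answer.)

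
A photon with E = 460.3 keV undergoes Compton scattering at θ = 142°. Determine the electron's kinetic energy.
283.9812 keV

By energy conservation: K_e = E_initial - E_final

First find the scattered photon energy:
Initial wavelength: λ = hc/E = 2.6936 pm
Compton shift: Δλ = λ_C(1 - cos(142°)) = 4.3383 pm
Final wavelength: λ' = 2.6936 + 4.3383 = 7.0318 pm
Final photon energy: E' = hc/λ' = 176.3188 keV

Electron kinetic energy:
K_e = E - E' = 460.3000 - 176.3188 = 283.9812 keV

(Intermediate values are shown rounded; full precision is carried through to the final answer.)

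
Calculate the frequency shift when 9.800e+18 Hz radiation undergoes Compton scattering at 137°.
1.183e+18 Hz (decrease)

Convert frequency to wavelength (c = 299792458 m/s):
λ₀ = c/f₀ = 299792458/9.800e+18 = 3.0591067e-11 m = 30.5911 pm

Calculate Compton shift:
Δλ = λ_C(1 - cos(137°)) = 4.2008 pm

Final wavelength:
λ' = λ₀ + Δλ = 30.5911 + 4.2008 = 34.7919 pm

Final frequency:
f' = c/λ' = 299792458/3.4791868e-11 = 8.6167393e+18 Hz

Frequency shift (decrease):
Δf = f₀ - f' = 9.800e+18 - 8.6167393e+18 = 1.183e+18 Hz

(Intermediate values are shown rounded; full precision is carried through to the final answer.)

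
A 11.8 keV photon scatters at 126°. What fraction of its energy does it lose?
0.0354 (or 3.54%)

Calculate initial and final photon energies:

Initial: E₀ = 11.8 keV → λ₀ = 105.0714 pm
Compton shift: Δλ = 3.8525 pm
Final wavelength: λ' = 108.9238 pm
Final energy: E' = 11.3827 keV

Fractional energy loss:
(E₀ - E')/E₀ = (11.8000 - 11.3827)/11.8000
= 0.4173/11.8000
= 0.0354
= 3.54%

(Intermediate values are shown rounded; full precision is carried through to the final answer.)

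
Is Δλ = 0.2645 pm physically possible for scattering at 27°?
Yes, consistent

Calculate the expected shift for θ = 27°:

Δλ_expected = λ_C(1 - cos(27°))
Δλ_expected = 2.4263 × (1 - cos(27°))
Δλ_expected = 2.4263 × 0.1090
Δλ_expected = 0.2645 pm

Given shift: 0.2645 pm
Expected shift: 0.2645 pm
Difference: 0.0000 pm

The values match. This is consistent with Compton scattering at the stated angle.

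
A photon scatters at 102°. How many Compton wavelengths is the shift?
1.2079 λ_C

The Compton shift formula is:
Δλ = λ_C(1 - cos θ)

Dividing both sides by λ_C:
Δλ/λ_C = 1 - cos θ

For θ = 102°:
Δλ/λ_C = 1 - cos(102°)
Δλ/λ_C = 1 - -0.2079
Δλ/λ_C = 1.2079

This means the shift is 1.2079 × λ_C = 2.9308 pm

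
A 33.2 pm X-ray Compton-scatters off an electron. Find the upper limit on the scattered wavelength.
38.0526 pm (at θ = 180°)

The Compton shift is Δλ = λ_C(1 − cos θ).

Since cos θ ranges from −1 to 1, the factor (1 − cos θ) ranges from 0 to 2; the maximum shift occurs at θ = 180° (backscattering):
Δλ_max = 2λ_C = 2 × 2.4263 pm = 4.8526 pm

Maximum scattered wavelength:
λ'_max = λ₀ + Δλ_max = 33.2 + 4.8526 = 38.0526 pm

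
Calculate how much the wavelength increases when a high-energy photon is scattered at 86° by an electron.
2.2571 pm

Using the Compton scattering formula:
Δλ = λ_C(1 - cos θ)

where λ_C = h/(m_e·c) ≈ 2.4263 pm is the Compton wavelength of an electron.

For θ = 86°:
cos(86°) = 0.0698
1 - cos(86°) = 0.9302

Δλ = 2.4263 × 0.9302
Δλ = 2.2571 pm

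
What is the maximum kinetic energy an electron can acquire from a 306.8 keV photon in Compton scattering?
167.3952 keV

Maximum energy transfer occurs at θ = 180° (backscattering).

Initial photon: E₀ = 306.8 keV → λ₀ = 4.0412 pm

Maximum Compton shift (at 180°):
Δλ_max = 2λ_C = 2 × 2.4263 = 4.8526 pm

Final wavelength:
λ' = 4.0412 + 4.8526 = 8.8938 pm

Minimum photon energy (maximum energy to electron):
E'_min = hc/λ' = 139.4048 keV

Maximum electron kinetic energy:
K_max = E₀ - E'_min = 306.8000 - 139.4048 = 167.3952 keV

(Intermediate values are shown rounded; full precision is carried through to the final answer.)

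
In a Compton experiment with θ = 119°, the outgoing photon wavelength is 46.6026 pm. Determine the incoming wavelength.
43.0000 pm

From λ' = λ + Δλ, we have λ = λ' - Δλ

First calculate the Compton shift:
Δλ = λ_C(1 - cos θ)
Δλ = 2.4263 × (1 - cos(119°))
Δλ = 2.4263 × 1.4848
Δλ = 3.6026 pm

Initial wavelength:
λ = λ' - Δλ
λ = 46.6026 - 3.6026
λ = 43.0000 pm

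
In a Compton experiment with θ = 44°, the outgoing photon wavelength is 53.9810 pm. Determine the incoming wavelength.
53.3000 pm

From λ' = λ + Δλ, we have λ = λ' - Δλ

First calculate the Compton shift:
Δλ = λ_C(1 - cos θ)
Δλ = 2.4263 × (1 - cos(44°))
Δλ = 2.4263 × 0.2807
Δλ = 0.6810 pm

Initial wavelength:
λ = λ' - Δλ
λ = 53.9810 - 0.6810
λ = 53.3000 pm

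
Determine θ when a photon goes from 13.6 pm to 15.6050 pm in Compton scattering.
80.00°

First find the wavelength shift:
Δλ = λ' - λ = 15.6050 - 13.6 = 2.0050 pm

Using Δλ = λ_C(1 - cos θ), with λ_C = h/(m_e·c) ≈ 2.42631024 pm:
cos θ = 1 - Δλ/λ_C
cos θ = 1 - 2.0050/2.42631024
cos θ = 0.173642

θ = arccos(0.173642)
θ = 80.00°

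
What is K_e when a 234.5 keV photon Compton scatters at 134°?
102.5870 keV

By energy conservation: K_e = E_initial - E_final

First find the scattered photon energy:
Initial wavelength: λ = hc/E = 5.2872 pm
Compton shift: Δλ = λ_C(1 - cos(134°)) = 4.1118 pm
Final wavelength: λ' = 5.2872 + 4.1118 = 9.3989 pm
Final photon energy: E' = hc/λ' = 131.9130 keV

Electron kinetic energy:
K_e = E - E' = 234.5000 - 131.9130 = 102.5870 keV

(Intermediate values are shown rounded; full precision is carried through to the final answer.)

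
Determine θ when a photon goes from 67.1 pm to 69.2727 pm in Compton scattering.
84.00°

First find the wavelength shift:
Δλ = λ' - λ = 69.2727 - 67.1 = 2.1727 pm

Using Δλ = λ_C(1 - cos θ), with λ_C = h/(m_e·c) ≈ 2.42631024 pm:
cos θ = 1 - Δλ/λ_C
cos θ = 1 - 2.1727/2.42631024
cos θ = 0.104525

θ = arccos(0.104525)
θ = 84.00°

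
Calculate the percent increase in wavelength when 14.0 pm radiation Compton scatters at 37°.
3.4898%

Calculate the Compton shift:
Δλ = λ_C(1 - cos(37°))
Δλ = 2.4263 × (1 - cos(37°))
Δλ = 2.4263 × 0.2014
Δλ = 0.4886 pm

Percentage change:
(Δλ/λ₀) × 100 = (0.4886/14.0) × 100
= 3.4898%

(Intermediate values are shown rounded; full precision is carried through to the final answer.)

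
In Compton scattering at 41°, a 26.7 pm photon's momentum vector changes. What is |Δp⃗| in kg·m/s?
1.7200e-23 kg·m/s

Photon momentum magnitude is p = h/λ.

Initial momentum:
p₀ = h/λ = 6.6261e-34/2.6700e-11 = 2.4817e-23 kg·m/s

After scattering:
λ' = λ + Δλ = 26.7 + 0.5952 = 27.2952 pm
p' = h/λ' = 6.6261e-34/2.7295e-11 = 2.4276e-23 kg·m/s

Momentum is a vector; the scattered photon's direction makes angle θ = 41° with the incident direction. The magnitude of the vector change Δp⃗ = p⃗₀ − p⃗' is found from the law of cosines:
|Δp⃗|² = p₀² + p'² − 2p₀p'cos θ
|Δp⃗|² = (2.4817e-23)² + (2.4276e-23)² − 2·2.4817e-23·2.4276e-23·cos(41°)
|Δp⃗| = 1.7200e-23 kg·m/s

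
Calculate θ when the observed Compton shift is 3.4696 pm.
115.47°

From the Compton formula Δλ = λ_C(1 - cos θ), we can solve for θ:

cos θ = 1 - Δλ/λ_C

Given:
- Δλ = 3.4696 pm
- λ_C = h/(m_e·c) ≈ 2.42631024 pm

cos θ = 1 - 3.4696/2.42631024
cos θ = 1 - 1.429990
cos θ = -0.429990

θ = arccos(-0.429990)
θ = 115.47°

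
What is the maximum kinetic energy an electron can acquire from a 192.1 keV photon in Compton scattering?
82.4452 keV

Maximum energy transfer occurs at θ = 180° (backscattering).

Initial photon: E₀ = 192.1 keV → λ₀ = 6.4541 pm

Maximum Compton shift (at 180°):
Δλ_max = 2λ_C = 2 × 2.4263 = 4.8526 pm

Final wavelength:
λ' = 6.4541 + 4.8526 = 11.3068 pm

Minimum photon energy (maximum energy to electron):
E'_min = hc/λ' = 109.6548 keV

Maximum electron kinetic energy:
K_max = E₀ - E'_min = 192.1000 - 109.6548 = 82.4452 keV

(Intermediate values are shown rounded; full precision is carried through to the final answer.)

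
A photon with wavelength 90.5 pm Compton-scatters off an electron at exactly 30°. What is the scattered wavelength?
90.8251 pm

Using the Compton formula: λ' = λ + λ_C(1 − cos θ)

For θ = 30°, cos θ = √3/2 (exact) ≈ 0.8660, so:
1 − cos 30° = 1 − (√3/2) ≈ 0.1340

Δλ = λ_C × 0.1340 = 2.4263 × 0.1340 = 0.3251 pm

λ' = 90.5 + 0.3251 = 90.8251 pm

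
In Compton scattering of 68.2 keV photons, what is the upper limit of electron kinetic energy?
14.3690 keV

Maximum energy transfer occurs at θ = 180° (backscattering).

Initial photon: E₀ = 68.2 keV → λ₀ = 18.1795 pm

Maximum Compton shift (at 180°):
Δλ_max = 2λ_C = 2 × 2.4263 = 4.8526 pm

Final wavelength:
λ' = 18.1795 + 4.8526 = 23.0321 pm

Minimum photon energy (maximum energy to electron):
E'_min = hc/λ' = 53.8310 keV

Maximum electron kinetic energy:
K_max = E₀ - E'_min = 68.2000 - 53.8310 = 14.3690 keV

(Intermediate values are shown rounded; full precision is carried through to the final answer.)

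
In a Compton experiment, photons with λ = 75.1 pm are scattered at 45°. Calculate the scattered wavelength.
75.8106 pm

Using the Compton scattering formula:
λ' = λ + Δλ = λ + λ_C(1 - cos θ)

Given:
- Initial wavelength λ = 75.1 pm
- Scattering angle θ = 45°
- Compton wavelength λ_C ≈ 2.4263 pm

Calculate the shift:
Δλ = 2.4263 × (1 - cos(45°))
Δλ = 2.4263 × 0.2929
Δλ = 0.7106 pm

Final wavelength:
λ' = 75.1 + 0.7106 = 75.8106 pm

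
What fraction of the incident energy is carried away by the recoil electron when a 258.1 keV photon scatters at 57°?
0.1870 (or 18.70%)

Calculate initial and final photon energies:

Initial: E₀ = 258.1 keV → λ₀ = 4.8037 pm
Compton shift: Δλ = 1.1048 pm
Final wavelength: λ' = 5.9086 pm
Final energy: E' = 209.8378 keV

Fractional energy loss:
(E₀ - E')/E₀ = (258.1000 - 209.8378)/258.1000
= 48.2622/258.1000
= 0.1870
= 18.70%

(Intermediate values are shown rounded; full precision is carried through to the final answer.)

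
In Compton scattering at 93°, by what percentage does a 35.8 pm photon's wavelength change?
7.1321%

Calculate the Compton shift:
Δλ = λ_C(1 - cos(93°))
Δλ = 2.4263 × (1 - cos(93°))
Δλ = 2.4263 × 1.0523
Δλ = 2.5533 pm

Percentage change:
(Δλ/λ₀) × 100 = (2.5533/35.8) × 100
= 7.1321%

(Intermediate values are shown rounded; full precision is carried through to the final answer.)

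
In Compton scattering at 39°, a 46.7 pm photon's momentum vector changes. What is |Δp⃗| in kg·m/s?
9.4195e-24 kg·m/s

Photon momentum magnitude is p = h/λ.

Initial momentum:
p₀ = h/λ = 6.6261e-34/4.6700e-11 = 1.4189e-23 kg·m/s

After scattering:
λ' = λ + Δλ = 46.7 + 0.5407 = 47.2407 pm
p' = h/λ' = 6.6261e-34/4.7241e-11 = 1.4026e-23 kg·m/s

Momentum is a vector; the scattered photon's direction makes angle θ = 39° with the incident direction. The magnitude of the vector change Δp⃗ = p⃗₀ − p⃗' is found from the law of cosines:
|Δp⃗|² = p₀² + p'² − 2p₀p'cos θ
|Δp⃗|² = (1.4189e-23)² + (1.4026e-23)² − 2·1.4189e-23·1.4026e-23·cos(39°)
|Δp⃗| = 9.4195e-24 kg·m/s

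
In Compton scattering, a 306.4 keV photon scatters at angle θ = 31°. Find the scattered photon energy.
282.2288 keV

First convert energy to wavelength:
λ = hc/E, with hc ≈ 1239.842 keV·pm (i.e. 1239.842 eV·nm)

For E = 306.4 keV = 306400 eV:
λ = 1239.842 keV·pm / 306.4 keV
λ = 4.0465 pm

Calculate the Compton shift:
Δλ = λ_C(1 - cos(31°)) = 2.4263 × 0.1428
Δλ = 0.3466 pm

Final wavelength:
λ' = 4.0465 + 0.3466 = 4.3930 pm

Final energy:
E' = hc/λ' = 1239.842 / 4.3930 = 282.2288 keV

(Intermediate values are shown rounded; full precision is carried through to the final answer.)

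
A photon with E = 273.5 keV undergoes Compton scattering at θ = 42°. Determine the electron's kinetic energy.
33.0553 keV

By energy conservation: K_e = E_initial - E_final

First find the scattered photon energy:
Initial wavelength: λ = hc/E = 4.5332 pm
Compton shift: Δλ = λ_C(1 - cos(42°)) = 0.6232 pm
Final wavelength: λ' = 4.5332 + 0.6232 = 5.1565 pm
Final photon energy: E' = hc/λ' = 240.4447 keV

Electron kinetic energy:
K_e = E - E' = 273.5000 - 240.4447 = 33.0553 keV

(Intermediate values are shown rounded; full precision is carried through to the final answer.)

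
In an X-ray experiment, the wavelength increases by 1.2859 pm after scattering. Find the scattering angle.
61.96°

From the Compton formula Δλ = λ_C(1 - cos θ), we can solve for θ:

cos θ = 1 - Δλ/λ_C

Given:
- Δλ = 1.2859 pm
- λ_C = h/(m_e·c) ≈ 2.42631024 pm

cos θ = 1 - 1.2859/2.42631024
cos θ = 1 - 0.529982
cos θ = 0.470018

θ = arccos(0.470018)
θ = 61.96°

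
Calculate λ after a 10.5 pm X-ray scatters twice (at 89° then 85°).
15.0988 pm

Apply Compton shift twice:

First scattering at θ₁ = 89°:
Δλ₁ = λ_C(1 - cos(89°))
Δλ₁ = 2.4263 × 0.9825
Δλ₁ = 2.3840 pm

After first scattering:
λ₁ = 10.5 + 2.3840 = 12.8840 pm

Second scattering at θ₂ = 85°:
Δλ₂ = λ_C(1 - cos(85°))
Δλ₂ = 2.4263 × 0.9128
Δλ₂ = 2.2148 pm

Final wavelength:
λ₂ = 12.8840 + 2.2148 = 15.0988 pm

Total shift: Δλ_total = 2.3840 + 2.2148 = 4.5988 pm

(Intermediate values are shown rounded; full precision is carried through to the final answer.)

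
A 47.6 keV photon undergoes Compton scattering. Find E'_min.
40.1247 keV (at θ = 180°)

The scattered photon has minimum energy when its wavelength is maximum, i.e., when the Compton shift Δλ = λ_C(1 − cos θ) is maximum. This occurs at θ = 180° (backscattering), giving Δλ_max = 2λ_C = 4.8526 pm.

Initial wavelength: λ₀ = hc/E₀ = 26.0471 pm
Maximum final wavelength: λ'_max = λ₀ + 2λ_C = 26.0471 + 4.8526 = 30.8997 pm
Minimum final energy: E'_min = hc/λ'_max = 40.1247 keV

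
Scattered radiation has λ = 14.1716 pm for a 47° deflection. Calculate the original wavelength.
13.4000 pm

From λ' = λ + Δλ, we have λ = λ' - Δλ

First calculate the Compton shift:
Δλ = λ_C(1 - cos θ)
Δλ = 2.4263 × (1 - cos(47°))
Δλ = 2.4263 × 0.3180
Δλ = 0.7716 pm

Initial wavelength:
λ = λ' - Δλ
λ = 14.1716 - 0.7716
λ = 13.4000 pm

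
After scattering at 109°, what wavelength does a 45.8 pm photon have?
49.0162 pm

Using the Compton scattering formula:
λ' = λ + Δλ = λ + λ_C(1 - cos θ)

Given:
- Initial wavelength λ = 45.8 pm
- Scattering angle θ = 109°
- Compton wavelength λ_C ≈ 2.4263 pm

Calculate the shift:
Δλ = 2.4263 × (1 - cos(109°))
Δλ = 2.4263 × 1.3256
Δλ = 3.2162 pm

Final wavelength:
λ' = 45.8 + 3.2162 = 49.0162 pm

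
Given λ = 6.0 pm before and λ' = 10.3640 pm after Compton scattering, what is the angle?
143.00°

First find the wavelength shift:
Δλ = λ' - λ = 10.3640 - 6.0 = 4.3640 pm

Using Δλ = λ_C(1 - cos θ), with λ_C = h/(m_e·c) ≈ 2.42631024 pm:
cos θ = 1 - Δλ/λ_C
cos θ = 1 - 4.3640/2.42631024
cos θ = -0.798616

θ = arccos(-0.798616)
θ = 143.00°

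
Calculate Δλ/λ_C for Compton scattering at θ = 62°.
0.5305 λ_C

The Compton shift formula is:
Δλ = λ_C(1 - cos θ)

Dividing both sides by λ_C:
Δλ/λ_C = 1 - cos θ

For θ = 62°:
Δλ/λ_C = 1 - cos(62°)
Δλ/λ_C = 1 - 0.4695
Δλ/λ_C = 0.5305

This means the shift is 0.5305 × λ_C = 1.2872 pm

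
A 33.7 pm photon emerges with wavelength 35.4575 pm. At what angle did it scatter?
74.00°

First find the wavelength shift:
Δλ = λ' - λ = 35.4575 - 33.7 = 1.7575 pm

Using Δλ = λ_C(1 - cos θ), with λ_C = h/(m_e·c) ≈ 2.42631024 pm:
cos θ = 1 - Δλ/λ_C
cos θ = 1 - 1.7575/2.42631024
cos θ = 0.275649

θ = arccos(0.275649)
θ = 74.00°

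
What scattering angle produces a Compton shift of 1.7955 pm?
74.93°

From the Compton formula Δλ = λ_C(1 - cos θ), we can solve for θ:

cos θ = 1 - Δλ/λ_C

Given:
- Δλ = 1.7955 pm
- λ_C = h/(m_e·c) ≈ 2.42631024 pm

cos θ = 1 - 1.7955/2.42631024
cos θ = 1 - 0.740013
cos θ = 0.259987

θ = arccos(0.259987)
θ = 74.93°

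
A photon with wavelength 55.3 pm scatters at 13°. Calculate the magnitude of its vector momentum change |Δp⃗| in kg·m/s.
2.7113e-24 kg·m/s

Photon momentum magnitude is p = h/λ.

Initial momentum:
p₀ = h/λ = 6.6261e-34/5.5300e-11 = 1.1982e-23 kg·m/s

After scattering:
λ' = λ + Δλ = 55.3 + 0.0622 = 55.3622 pm
p' = h/λ' = 6.6261e-34/5.5362e-11 = 1.1969e-23 kg·m/s

Momentum is a vector; the scattered photon's direction makes angle θ = 13° with the incident direction. The magnitude of the vector change Δp⃗ = p⃗₀ − p⃗' is found from the law of cosines:
|Δp⃗|² = p₀² + p'² − 2p₀p'cos θ
|Δp⃗|² = (1.1982e-23)² + (1.1969e-23)² − 2·1.1982e-23·1.1969e-23·cos(13°)
|Δp⃗| = 2.7113e-24 kg·m/s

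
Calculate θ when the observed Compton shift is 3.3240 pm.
111.71°

From the Compton formula Δλ = λ_C(1 - cos θ), we can solve for θ:

cos θ = 1 - Δλ/λ_C

Given:
- Δλ = 3.3240 pm
- λ_C = h/(m_e·c) ≈ 2.42631024 pm

cos θ = 1 - 3.3240/2.42631024
cos θ = 1 - 1.369981
cos θ = -0.369981

θ = arccos(-0.369981)
θ = 111.71°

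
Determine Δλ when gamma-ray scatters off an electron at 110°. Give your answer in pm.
3.2562 pm

Using the Compton scattering formula:
Δλ = λ_C(1 - cos θ)

where λ_C = h/(m_e·c) ≈ 2.4263 pm is the Compton wavelength of an electron.

For θ = 110°:
cos(110°) = -0.3420
1 - cos(110°) = 1.3420

Δλ = 2.4263 × 1.3420
Δλ = 3.2562 pm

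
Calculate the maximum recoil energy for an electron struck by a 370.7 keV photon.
219.4484 keV

Maximum energy transfer occurs at θ = 180° (backscattering).

Initial photon: E₀ = 370.7 keV → λ₀ = 3.3446 pm

Maximum Compton shift (at 180°):
Δλ_max = 2λ_C = 2 × 2.4263 = 4.8526 pm

Final wavelength:
λ' = 3.3446 + 4.8526 = 8.1972 pm

Minimum photon energy (maximum energy to electron):
E'_min = hc/λ' = 151.2516 keV

Maximum electron kinetic energy:
K_max = E₀ - E'_min = 370.7000 - 151.2516 = 219.4484 keV

(Intermediate values are shown rounded; full precision is carried through to the final answer.)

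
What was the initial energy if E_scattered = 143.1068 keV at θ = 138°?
279.5999 keV

Convert final energy to wavelength (hc ≈ 1239.842 keV·pm):
λ' = hc/E' = 1239.842 / 143.1068 = 8.6638 pm

Calculate the Compton shift:
Δλ = λ_C(1 - cos(138°))
Δλ = 2.4263 × (1 - cos(138°))
Δλ = 4.2294 pm

Initial wavelength:
λ = λ' - Δλ = 8.6638 - 4.2294 = 4.4343 pm

Initial energy:
E = hc/λ = 1239.842 / 4.4343 = 279.5999 keV

(Intermediate values are shown rounded; full precision is carried through to the final answer.)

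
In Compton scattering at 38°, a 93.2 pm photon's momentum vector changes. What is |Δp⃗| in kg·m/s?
4.6167e-24 kg·m/s

Photon momentum magnitude is p = h/λ.

Initial momentum:
p₀ = h/λ = 6.6261e-34/9.3200e-11 = 7.1095e-24 kg·m/s

After scattering:
λ' = λ + Δλ = 93.2 + 0.5144 = 93.7144 pm
p' = h/λ' = 6.6261e-34/9.3714e-11 = 7.0705e-24 kg·m/s

Momentum is a vector; the scattered photon's direction makes angle θ = 38° with the incident direction. The magnitude of the vector change Δp⃗ = p⃗₀ − p⃗' is found from the law of cosines:
|Δp⃗|² = p₀² + p'² − 2p₀p'cos θ
|Δp⃗|² = (7.1095e-24)² + (7.0705e-24)² − 2·7.1095e-24·7.0705e-24·cos(38°)
|Δp⃗| = 4.6167e-24 kg·m/s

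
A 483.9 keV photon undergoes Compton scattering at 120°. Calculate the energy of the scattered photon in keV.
199.9213 keV

First convert energy to wavelength:
λ = hc/E, with hc ≈ 1239.842 keV·pm (i.e. 1239.842 eV·nm)

For E = 483.9 keV = 483900 eV:
λ = 1239.842 keV·pm / 483.9 keV
λ = 2.5622 pm

Calculate the Compton shift:
Δλ = λ_C(1 - cos(120°)) = 2.4263 × 1.5000
Δλ = 3.6395 pm

Final wavelength:
λ' = 2.5622 + 3.6395 = 6.2017 pm

Final energy:
E' = hc/λ' = 1239.842 / 6.2017 = 199.9213 keV

(Intermediate values are shown rounded; full precision is carried through to the final answer.)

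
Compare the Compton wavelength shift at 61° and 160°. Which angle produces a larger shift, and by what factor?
160° produces the larger shift by a factor of 3.765

Calculate both shifts using Δλ = λ_C(1 - cos θ):

For θ₁ = 61°:
Δλ₁ = 2.4263 × (1 - cos(61°))
Δλ₁ = 2.4263 × 0.5152
Δλ₁ = 1.2500 pm

For θ₂ = 160°:
Δλ₂ = 2.4263 × (1 - cos(160°))
Δλ₂ = 2.4263 × 1.9397
Δλ₂ = 4.7063 pm

The 160° angle produces the larger shift.
Ratio: 4.7063/1.2500 = 3.765

(Intermediate values are shown rounded; full precision is carried through to the final answer.)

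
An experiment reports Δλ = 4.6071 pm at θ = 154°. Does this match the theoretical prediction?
Yes, consistent

Calculate the expected shift for θ = 154°:

Δλ_expected = λ_C(1 - cos(154°))
Δλ_expected = 2.4263 × (1 - cos(154°))
Δλ_expected = 2.4263 × 1.8988
Δλ_expected = 4.6071 pm

Given shift: 4.6071 pm
Expected shift: 4.6071 pm
Difference: 0.0000 pm

The values match. This is consistent with Compton scattering at the stated angle.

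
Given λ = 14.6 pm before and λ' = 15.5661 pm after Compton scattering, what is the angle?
53.00°

First find the wavelength shift:
Δλ = λ' - λ = 15.5661 - 14.6 = 0.9661 pm

Using Δλ = λ_C(1 - cos θ), with λ_C = h/(m_e·c) ≈ 2.42631024 pm:
cos θ = 1 - Δλ/λ_C
cos θ = 1 - 0.9661/2.42631024
cos θ = 0.601823

θ = arccos(0.601823)
θ = 53.00°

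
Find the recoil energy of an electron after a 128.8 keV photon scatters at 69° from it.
17.9306 keV

By energy conservation: K_e = E_initial - E_final

First find the scattered photon energy:
Initial wavelength: λ = hc/E = 9.6261 pm
Compton shift: Δλ = λ_C(1 - cos(69°)) = 1.5568 pm
Final wavelength: λ' = 9.6261 + 1.5568 = 11.1829 pm
Final photon energy: E' = hc/λ' = 110.8694 keV

Electron kinetic energy:
K_e = E - E' = 128.8000 - 110.8694 = 17.9306 keV

(Intermediate values are shown rounded; full precision is carried through to the final answer.)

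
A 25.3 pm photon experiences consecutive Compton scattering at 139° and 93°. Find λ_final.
32.1108 pm

Apply Compton shift twice:

First scattering at θ₁ = 139°:
Δλ₁ = λ_C(1 - cos(139°))
Δλ₁ = 2.4263 × 1.7547
Δλ₁ = 4.2575 pm

After first scattering:
λ₁ = 25.3 + 4.2575 = 29.5575 pm

Second scattering at θ₂ = 93°:
Δλ₂ = λ_C(1 - cos(93°))
Δλ₂ = 2.4263 × 1.0523
Δλ₂ = 2.5533 pm

Final wavelength:
λ₂ = 29.5575 + 2.5533 = 32.1108 pm

Total shift: Δλ_total = 4.2575 + 2.5533 = 6.8108 pm

(Intermediate values are shown rounded; full precision is carried through to the final answer.)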